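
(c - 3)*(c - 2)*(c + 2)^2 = c^4 - c^3 - 10*c^2 + 4*c + 24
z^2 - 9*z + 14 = (z - 7)*(z - 2)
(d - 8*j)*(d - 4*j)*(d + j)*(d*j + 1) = d^4*j - 11*d^3*j^2 + d^3 + 20*d^2*j^3 - 11*d^2*j + 32*d*j^4 + 20*d*j^2 + 32*j^3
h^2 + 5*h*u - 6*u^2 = (h - u)*(h + 6*u)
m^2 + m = m*(m + 1)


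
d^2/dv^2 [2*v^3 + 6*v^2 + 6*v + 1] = 12*v + 12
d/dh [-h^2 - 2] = -2*h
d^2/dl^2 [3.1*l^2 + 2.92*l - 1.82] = 6.20000000000000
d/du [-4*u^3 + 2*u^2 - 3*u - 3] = -12*u^2 + 4*u - 3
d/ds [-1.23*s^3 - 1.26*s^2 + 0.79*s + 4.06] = -3.69*s^2 - 2.52*s + 0.79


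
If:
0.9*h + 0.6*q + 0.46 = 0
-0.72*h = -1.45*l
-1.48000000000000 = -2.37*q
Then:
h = -0.93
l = -0.46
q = 0.62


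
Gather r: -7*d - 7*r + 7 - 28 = -7*d - 7*r - 21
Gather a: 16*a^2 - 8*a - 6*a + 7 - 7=16*a^2 - 14*a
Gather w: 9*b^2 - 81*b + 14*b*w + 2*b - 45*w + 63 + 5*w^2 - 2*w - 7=9*b^2 - 79*b + 5*w^2 + w*(14*b - 47) + 56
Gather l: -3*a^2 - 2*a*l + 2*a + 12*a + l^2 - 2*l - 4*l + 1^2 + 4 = -3*a^2 + 14*a + l^2 + l*(-2*a - 6) + 5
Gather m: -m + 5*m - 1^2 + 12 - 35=4*m - 24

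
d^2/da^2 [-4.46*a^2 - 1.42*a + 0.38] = -8.92000000000000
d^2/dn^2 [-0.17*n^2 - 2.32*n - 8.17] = -0.340000000000000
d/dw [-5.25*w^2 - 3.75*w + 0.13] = -10.5*w - 3.75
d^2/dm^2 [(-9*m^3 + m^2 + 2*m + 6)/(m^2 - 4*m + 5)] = 2*(-93*m^3 + 543*m^2 - 777*m + 131)/(m^6 - 12*m^5 + 63*m^4 - 184*m^3 + 315*m^2 - 300*m + 125)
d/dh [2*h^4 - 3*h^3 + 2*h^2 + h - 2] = 8*h^3 - 9*h^2 + 4*h + 1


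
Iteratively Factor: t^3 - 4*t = (t)*(t^2 - 4) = t*(t + 2)*(t - 2)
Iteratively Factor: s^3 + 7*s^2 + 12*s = (s + 4)*(s^2 + 3*s) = s*(s + 4)*(s + 3)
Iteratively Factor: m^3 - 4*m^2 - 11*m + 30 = (m - 5)*(m^2 + m - 6) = (m - 5)*(m - 2)*(m + 3)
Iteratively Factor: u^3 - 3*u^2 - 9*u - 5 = (u - 5)*(u^2 + 2*u + 1) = (u - 5)*(u + 1)*(u + 1)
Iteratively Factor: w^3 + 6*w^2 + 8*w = (w + 4)*(w^2 + 2*w) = w*(w + 4)*(w + 2)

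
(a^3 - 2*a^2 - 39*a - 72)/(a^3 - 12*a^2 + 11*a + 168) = (a + 3)/(a - 7)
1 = 1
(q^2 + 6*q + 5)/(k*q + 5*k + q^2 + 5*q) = (q + 1)/(k + q)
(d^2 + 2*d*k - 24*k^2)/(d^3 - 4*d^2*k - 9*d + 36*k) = (d + 6*k)/(d^2 - 9)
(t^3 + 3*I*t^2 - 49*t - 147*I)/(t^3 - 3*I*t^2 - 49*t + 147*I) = (t + 3*I)/(t - 3*I)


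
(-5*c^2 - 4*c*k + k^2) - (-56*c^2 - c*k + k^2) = 51*c^2 - 3*c*k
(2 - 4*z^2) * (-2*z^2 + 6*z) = 8*z^4 - 24*z^3 - 4*z^2 + 12*z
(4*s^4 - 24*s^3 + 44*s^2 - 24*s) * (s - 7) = 4*s^5 - 52*s^4 + 212*s^3 - 332*s^2 + 168*s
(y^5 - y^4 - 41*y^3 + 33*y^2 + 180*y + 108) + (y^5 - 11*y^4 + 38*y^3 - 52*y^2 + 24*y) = 2*y^5 - 12*y^4 - 3*y^3 - 19*y^2 + 204*y + 108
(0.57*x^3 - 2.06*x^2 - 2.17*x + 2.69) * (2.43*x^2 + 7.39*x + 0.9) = 1.3851*x^5 - 0.793500000000002*x^4 - 19.9835*x^3 - 11.3536*x^2 + 17.9261*x + 2.421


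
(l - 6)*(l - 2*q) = l^2 - 2*l*q - 6*l + 12*q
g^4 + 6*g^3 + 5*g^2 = g^2*(g + 1)*(g + 5)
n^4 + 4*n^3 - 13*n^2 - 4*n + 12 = (n - 2)*(n - 1)*(n + 1)*(n + 6)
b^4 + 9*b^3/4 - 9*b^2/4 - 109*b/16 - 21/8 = (b - 7/4)*(b + 1/2)*(b + 3/2)*(b + 2)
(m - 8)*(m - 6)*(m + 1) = m^3 - 13*m^2 + 34*m + 48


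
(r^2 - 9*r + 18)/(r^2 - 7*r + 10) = (r^2 - 9*r + 18)/(r^2 - 7*r + 10)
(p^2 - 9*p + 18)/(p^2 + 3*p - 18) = (p - 6)/(p + 6)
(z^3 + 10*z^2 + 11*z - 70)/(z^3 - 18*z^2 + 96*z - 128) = (z^2 + 12*z + 35)/(z^2 - 16*z + 64)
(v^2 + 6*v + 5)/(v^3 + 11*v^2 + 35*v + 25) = 1/(v + 5)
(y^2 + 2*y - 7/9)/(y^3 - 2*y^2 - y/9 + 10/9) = (9*y^2 + 18*y - 7)/(9*y^3 - 18*y^2 - y + 10)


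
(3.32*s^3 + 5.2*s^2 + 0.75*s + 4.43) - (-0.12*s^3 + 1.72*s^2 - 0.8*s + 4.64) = 3.44*s^3 + 3.48*s^2 + 1.55*s - 0.21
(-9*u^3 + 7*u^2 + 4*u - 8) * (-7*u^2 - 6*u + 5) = 63*u^5 + 5*u^4 - 115*u^3 + 67*u^2 + 68*u - 40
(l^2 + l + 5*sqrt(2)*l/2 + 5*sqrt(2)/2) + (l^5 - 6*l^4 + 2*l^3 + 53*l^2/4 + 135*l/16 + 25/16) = l^5 - 6*l^4 + 2*l^3 + 57*l^2/4 + 5*sqrt(2)*l/2 + 151*l/16 + 25/16 + 5*sqrt(2)/2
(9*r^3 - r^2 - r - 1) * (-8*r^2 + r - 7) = -72*r^5 + 17*r^4 - 56*r^3 + 14*r^2 + 6*r + 7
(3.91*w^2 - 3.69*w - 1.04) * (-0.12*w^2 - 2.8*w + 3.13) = -0.4692*w^4 - 10.5052*w^3 + 22.6951*w^2 - 8.6377*w - 3.2552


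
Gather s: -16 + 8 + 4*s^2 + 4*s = 4*s^2 + 4*s - 8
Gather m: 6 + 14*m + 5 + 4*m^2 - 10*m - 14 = 4*m^2 + 4*m - 3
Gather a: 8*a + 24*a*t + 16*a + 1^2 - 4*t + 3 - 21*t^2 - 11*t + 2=a*(24*t + 24) - 21*t^2 - 15*t + 6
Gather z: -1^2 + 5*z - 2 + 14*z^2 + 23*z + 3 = 14*z^2 + 28*z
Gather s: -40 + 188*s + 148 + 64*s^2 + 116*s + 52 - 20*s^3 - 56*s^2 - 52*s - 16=-20*s^3 + 8*s^2 + 252*s + 144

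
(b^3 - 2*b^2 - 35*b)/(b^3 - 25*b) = (b - 7)/(b - 5)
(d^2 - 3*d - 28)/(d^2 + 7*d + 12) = (d - 7)/(d + 3)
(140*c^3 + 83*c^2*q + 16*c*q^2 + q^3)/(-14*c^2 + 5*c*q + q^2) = (20*c^2 + 9*c*q + q^2)/(-2*c + q)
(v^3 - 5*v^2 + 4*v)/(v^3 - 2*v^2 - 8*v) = (v - 1)/(v + 2)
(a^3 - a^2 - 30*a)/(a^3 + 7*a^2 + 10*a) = (a - 6)/(a + 2)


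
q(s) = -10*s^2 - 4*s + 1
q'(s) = -20*s - 4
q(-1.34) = -11.60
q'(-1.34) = 22.80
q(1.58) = -30.28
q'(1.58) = -35.60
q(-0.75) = -1.62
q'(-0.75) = 11.00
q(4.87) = -255.65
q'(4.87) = -101.40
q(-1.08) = -6.34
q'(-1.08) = 17.60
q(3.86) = -163.44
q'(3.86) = -81.20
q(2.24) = -58.14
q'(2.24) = -48.80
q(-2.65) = -58.62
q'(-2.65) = 49.00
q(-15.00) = -2189.00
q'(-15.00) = 296.00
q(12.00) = -1487.00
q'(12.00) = -244.00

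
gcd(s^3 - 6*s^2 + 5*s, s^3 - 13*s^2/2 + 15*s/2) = s^2 - 5*s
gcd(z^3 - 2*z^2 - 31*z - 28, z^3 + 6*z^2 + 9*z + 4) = z^2 + 5*z + 4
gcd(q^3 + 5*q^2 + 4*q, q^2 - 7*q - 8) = q + 1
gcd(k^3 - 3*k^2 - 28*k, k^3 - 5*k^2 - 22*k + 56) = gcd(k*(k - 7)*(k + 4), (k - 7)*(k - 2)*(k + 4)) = k^2 - 3*k - 28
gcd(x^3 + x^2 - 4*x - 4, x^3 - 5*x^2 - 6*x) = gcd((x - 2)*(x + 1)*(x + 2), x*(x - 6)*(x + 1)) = x + 1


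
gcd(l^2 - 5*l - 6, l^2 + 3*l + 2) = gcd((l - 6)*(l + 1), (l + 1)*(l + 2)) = l + 1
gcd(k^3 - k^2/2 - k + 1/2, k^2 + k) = k + 1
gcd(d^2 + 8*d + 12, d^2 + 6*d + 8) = d + 2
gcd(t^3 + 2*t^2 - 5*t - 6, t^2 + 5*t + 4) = t + 1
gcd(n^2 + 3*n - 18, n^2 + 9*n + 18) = n + 6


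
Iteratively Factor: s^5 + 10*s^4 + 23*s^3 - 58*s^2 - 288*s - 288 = (s + 2)*(s^4 + 8*s^3 + 7*s^2 - 72*s - 144) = (s - 3)*(s + 2)*(s^3 + 11*s^2 + 40*s + 48) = (s - 3)*(s + 2)*(s + 4)*(s^2 + 7*s + 12) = (s - 3)*(s + 2)*(s + 3)*(s + 4)*(s + 4)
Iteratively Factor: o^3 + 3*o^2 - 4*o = (o + 4)*(o^2 - o) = (o - 1)*(o + 4)*(o)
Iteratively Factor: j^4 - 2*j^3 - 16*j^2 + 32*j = (j + 4)*(j^3 - 6*j^2 + 8*j) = (j - 2)*(j + 4)*(j^2 - 4*j) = j*(j - 2)*(j + 4)*(j - 4)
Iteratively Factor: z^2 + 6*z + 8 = (z + 4)*(z + 2)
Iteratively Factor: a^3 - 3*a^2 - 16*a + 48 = (a + 4)*(a^2 - 7*a + 12) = (a - 3)*(a + 4)*(a - 4)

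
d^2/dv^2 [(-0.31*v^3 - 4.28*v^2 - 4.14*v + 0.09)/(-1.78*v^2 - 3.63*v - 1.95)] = (-8.88178419700125e-16*v^5 + 2.8421709430404e-14*v^4 - 23.057574*v^3 - 77.6802059999999*v^2 - 82.636146*v - 27.807642)/(5.639752*v^6 + 34.503876*v^5 + 88.899786*v^4 + 123.430527*v^3 + 97.390215*v^2 + 41.409225*v + 7.414875)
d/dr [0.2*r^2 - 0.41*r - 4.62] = 0.4*r - 0.41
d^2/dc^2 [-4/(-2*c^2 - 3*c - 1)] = 8*(-4*c^2 - 6*c + (4*c + 3)^2 - 2)/(2*c^2 + 3*c + 1)^3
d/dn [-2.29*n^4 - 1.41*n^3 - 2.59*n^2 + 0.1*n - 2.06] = -9.16*n^3 - 4.23*n^2 - 5.18*n + 0.1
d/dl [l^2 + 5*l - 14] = 2*l + 5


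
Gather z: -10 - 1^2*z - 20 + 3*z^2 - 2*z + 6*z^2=9*z^2 - 3*z - 30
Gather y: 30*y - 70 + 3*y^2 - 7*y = 3*y^2 + 23*y - 70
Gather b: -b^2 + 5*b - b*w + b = -b^2 + b*(6 - w)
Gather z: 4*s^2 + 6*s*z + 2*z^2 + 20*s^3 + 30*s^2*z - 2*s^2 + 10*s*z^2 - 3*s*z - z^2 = 20*s^3 + 2*s^2 + z^2*(10*s + 1) + z*(30*s^2 + 3*s)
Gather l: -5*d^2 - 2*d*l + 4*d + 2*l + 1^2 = -5*d^2 + 4*d + l*(2 - 2*d) + 1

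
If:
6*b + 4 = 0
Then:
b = -2/3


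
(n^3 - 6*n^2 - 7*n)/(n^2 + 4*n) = (n^2 - 6*n - 7)/(n + 4)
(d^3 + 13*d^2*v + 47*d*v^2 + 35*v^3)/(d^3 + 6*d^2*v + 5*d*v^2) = (d + 7*v)/d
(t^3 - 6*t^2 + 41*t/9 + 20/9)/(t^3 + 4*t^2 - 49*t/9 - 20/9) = (t - 5)/(t + 5)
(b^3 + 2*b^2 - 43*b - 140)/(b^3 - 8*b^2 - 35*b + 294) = (b^2 + 9*b + 20)/(b^2 - b - 42)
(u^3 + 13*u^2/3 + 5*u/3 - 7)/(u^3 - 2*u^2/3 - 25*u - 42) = (u - 1)/(u - 6)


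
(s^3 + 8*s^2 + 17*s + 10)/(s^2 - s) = (s^3 + 8*s^2 + 17*s + 10)/(s*(s - 1))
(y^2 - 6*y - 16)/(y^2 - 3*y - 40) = (y + 2)/(y + 5)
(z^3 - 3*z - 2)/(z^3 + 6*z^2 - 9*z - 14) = (z + 1)/(z + 7)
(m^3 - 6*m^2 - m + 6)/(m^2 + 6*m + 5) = (m^2 - 7*m + 6)/(m + 5)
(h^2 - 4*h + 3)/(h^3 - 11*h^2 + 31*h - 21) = 1/(h - 7)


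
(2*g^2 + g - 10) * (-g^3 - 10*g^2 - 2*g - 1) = -2*g^5 - 21*g^4 - 4*g^3 + 96*g^2 + 19*g + 10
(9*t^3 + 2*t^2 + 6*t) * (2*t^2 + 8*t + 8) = 18*t^5 + 76*t^4 + 100*t^3 + 64*t^2 + 48*t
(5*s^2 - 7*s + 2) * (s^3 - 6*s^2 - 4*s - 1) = 5*s^5 - 37*s^4 + 24*s^3 + 11*s^2 - s - 2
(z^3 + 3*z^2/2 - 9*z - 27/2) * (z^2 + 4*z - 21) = z^5 + 11*z^4/2 - 24*z^3 - 81*z^2 + 135*z + 567/2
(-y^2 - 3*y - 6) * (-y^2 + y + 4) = y^4 + 2*y^3 - y^2 - 18*y - 24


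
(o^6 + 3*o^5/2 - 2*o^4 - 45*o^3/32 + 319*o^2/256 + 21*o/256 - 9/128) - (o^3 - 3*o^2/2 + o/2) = o^6 + 3*o^5/2 - 2*o^4 - 77*o^3/32 + 703*o^2/256 - 107*o/256 - 9/128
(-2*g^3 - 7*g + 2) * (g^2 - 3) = -2*g^5 - g^3 + 2*g^2 + 21*g - 6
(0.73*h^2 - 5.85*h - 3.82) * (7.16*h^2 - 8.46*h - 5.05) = 5.2268*h^4 - 48.0618*h^3 + 18.4533*h^2 + 61.8597*h + 19.291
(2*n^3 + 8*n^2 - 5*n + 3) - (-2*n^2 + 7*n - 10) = 2*n^3 + 10*n^2 - 12*n + 13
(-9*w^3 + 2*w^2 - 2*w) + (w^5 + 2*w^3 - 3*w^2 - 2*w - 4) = w^5 - 7*w^3 - w^2 - 4*w - 4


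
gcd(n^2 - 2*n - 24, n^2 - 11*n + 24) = 1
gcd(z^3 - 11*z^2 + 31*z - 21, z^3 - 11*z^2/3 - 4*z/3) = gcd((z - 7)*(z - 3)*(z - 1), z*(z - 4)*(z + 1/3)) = 1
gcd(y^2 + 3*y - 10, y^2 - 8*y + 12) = y - 2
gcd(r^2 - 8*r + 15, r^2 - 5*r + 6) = r - 3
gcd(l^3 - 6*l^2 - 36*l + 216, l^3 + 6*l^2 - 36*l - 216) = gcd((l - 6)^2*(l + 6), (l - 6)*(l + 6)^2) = l^2 - 36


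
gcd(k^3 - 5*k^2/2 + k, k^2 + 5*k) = k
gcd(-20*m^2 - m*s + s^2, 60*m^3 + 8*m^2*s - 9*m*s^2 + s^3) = -5*m + s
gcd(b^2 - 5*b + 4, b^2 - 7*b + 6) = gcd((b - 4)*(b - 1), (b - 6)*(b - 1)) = b - 1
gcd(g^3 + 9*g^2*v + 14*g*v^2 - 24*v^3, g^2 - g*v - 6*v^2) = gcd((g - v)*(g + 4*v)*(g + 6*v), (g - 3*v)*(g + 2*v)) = 1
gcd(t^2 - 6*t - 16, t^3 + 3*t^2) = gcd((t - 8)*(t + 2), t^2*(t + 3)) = 1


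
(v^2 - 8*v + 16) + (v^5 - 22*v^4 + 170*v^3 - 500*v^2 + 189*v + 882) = v^5 - 22*v^4 + 170*v^3 - 499*v^2 + 181*v + 898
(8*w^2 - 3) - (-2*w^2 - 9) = 10*w^2 + 6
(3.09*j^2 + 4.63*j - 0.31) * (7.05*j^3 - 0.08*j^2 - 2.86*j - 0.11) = 21.7845*j^5 + 32.3943*j^4 - 11.3933*j^3 - 13.5569*j^2 + 0.3773*j + 0.0341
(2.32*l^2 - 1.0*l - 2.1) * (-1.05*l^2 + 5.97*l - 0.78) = -2.436*l^4 + 14.9004*l^3 - 5.5746*l^2 - 11.757*l + 1.638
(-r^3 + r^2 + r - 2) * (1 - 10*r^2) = 10*r^5 - 10*r^4 - 11*r^3 + 21*r^2 + r - 2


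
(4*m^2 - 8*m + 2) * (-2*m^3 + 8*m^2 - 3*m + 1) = -8*m^5 + 48*m^4 - 80*m^3 + 44*m^2 - 14*m + 2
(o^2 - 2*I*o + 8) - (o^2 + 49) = -2*I*o - 41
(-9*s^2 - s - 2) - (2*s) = -9*s^2 - 3*s - 2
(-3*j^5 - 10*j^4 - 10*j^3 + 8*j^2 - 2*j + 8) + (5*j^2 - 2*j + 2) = -3*j^5 - 10*j^4 - 10*j^3 + 13*j^2 - 4*j + 10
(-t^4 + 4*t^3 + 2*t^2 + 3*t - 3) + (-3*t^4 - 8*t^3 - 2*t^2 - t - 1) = -4*t^4 - 4*t^3 + 2*t - 4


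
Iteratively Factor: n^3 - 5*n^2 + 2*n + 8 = (n + 1)*(n^2 - 6*n + 8) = (n - 2)*(n + 1)*(n - 4)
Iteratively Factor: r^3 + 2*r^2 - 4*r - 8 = (r + 2)*(r^2 - 4) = (r + 2)^2*(r - 2)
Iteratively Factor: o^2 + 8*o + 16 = (o + 4)*(o + 4)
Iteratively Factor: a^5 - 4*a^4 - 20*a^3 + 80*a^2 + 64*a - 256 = (a + 4)*(a^4 - 8*a^3 + 12*a^2 + 32*a - 64) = (a - 4)*(a + 4)*(a^3 - 4*a^2 - 4*a + 16) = (a - 4)*(a + 2)*(a + 4)*(a^2 - 6*a + 8) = (a - 4)*(a - 2)*(a + 2)*(a + 4)*(a - 4)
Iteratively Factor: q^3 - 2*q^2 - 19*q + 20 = (q + 4)*(q^2 - 6*q + 5) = (q - 1)*(q + 4)*(q - 5)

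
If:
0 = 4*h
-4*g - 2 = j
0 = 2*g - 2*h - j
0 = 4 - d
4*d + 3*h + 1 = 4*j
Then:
No Solution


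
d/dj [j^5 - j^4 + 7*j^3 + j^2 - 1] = j*(5*j^3 - 4*j^2 + 21*j + 2)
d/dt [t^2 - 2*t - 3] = 2*t - 2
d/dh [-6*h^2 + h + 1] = 1 - 12*h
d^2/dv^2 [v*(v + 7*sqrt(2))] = 2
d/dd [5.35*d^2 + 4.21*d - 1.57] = 10.7*d + 4.21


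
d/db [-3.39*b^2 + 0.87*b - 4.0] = 0.87 - 6.78*b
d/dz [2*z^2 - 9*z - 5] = 4*z - 9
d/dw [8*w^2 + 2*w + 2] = 16*w + 2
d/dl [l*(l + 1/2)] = 2*l + 1/2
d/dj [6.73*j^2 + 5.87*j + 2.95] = 13.46*j + 5.87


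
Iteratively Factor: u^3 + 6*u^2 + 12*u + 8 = (u + 2)*(u^2 + 4*u + 4) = (u + 2)^2*(u + 2)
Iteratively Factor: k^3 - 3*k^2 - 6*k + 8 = (k + 2)*(k^2 - 5*k + 4) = (k - 4)*(k + 2)*(k - 1)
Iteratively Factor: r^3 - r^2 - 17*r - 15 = (r + 3)*(r^2 - 4*r - 5) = (r - 5)*(r + 3)*(r + 1)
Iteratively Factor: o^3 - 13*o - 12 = (o + 1)*(o^2 - o - 12) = (o - 4)*(o + 1)*(o + 3)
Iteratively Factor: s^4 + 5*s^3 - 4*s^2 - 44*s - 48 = (s + 2)*(s^3 + 3*s^2 - 10*s - 24) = (s + 2)^2*(s^2 + s - 12) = (s + 2)^2*(s + 4)*(s - 3)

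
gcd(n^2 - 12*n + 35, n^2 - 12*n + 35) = n^2 - 12*n + 35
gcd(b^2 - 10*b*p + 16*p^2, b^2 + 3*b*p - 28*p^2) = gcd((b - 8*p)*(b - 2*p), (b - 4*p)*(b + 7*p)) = 1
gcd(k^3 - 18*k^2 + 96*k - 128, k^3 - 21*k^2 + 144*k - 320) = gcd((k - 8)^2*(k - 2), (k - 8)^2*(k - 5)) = k^2 - 16*k + 64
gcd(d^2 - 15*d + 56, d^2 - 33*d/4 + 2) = d - 8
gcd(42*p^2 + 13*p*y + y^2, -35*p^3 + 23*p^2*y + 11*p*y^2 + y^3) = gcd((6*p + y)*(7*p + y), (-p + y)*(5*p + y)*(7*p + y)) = 7*p + y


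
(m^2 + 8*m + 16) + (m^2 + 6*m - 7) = 2*m^2 + 14*m + 9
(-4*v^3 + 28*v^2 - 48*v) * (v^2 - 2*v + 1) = -4*v^5 + 36*v^4 - 108*v^3 + 124*v^2 - 48*v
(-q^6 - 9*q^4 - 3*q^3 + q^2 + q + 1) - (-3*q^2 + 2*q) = -q^6 - 9*q^4 - 3*q^3 + 4*q^2 - q + 1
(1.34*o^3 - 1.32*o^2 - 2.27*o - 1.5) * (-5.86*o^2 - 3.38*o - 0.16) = -7.8524*o^5 + 3.206*o^4 + 17.5494*o^3 + 16.6738*o^2 + 5.4332*o + 0.24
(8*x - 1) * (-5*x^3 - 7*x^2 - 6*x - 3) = -40*x^4 - 51*x^3 - 41*x^2 - 18*x + 3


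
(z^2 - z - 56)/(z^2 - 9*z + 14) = (z^2 - z - 56)/(z^2 - 9*z + 14)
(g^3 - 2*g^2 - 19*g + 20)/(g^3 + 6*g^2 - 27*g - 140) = (g - 1)/(g + 7)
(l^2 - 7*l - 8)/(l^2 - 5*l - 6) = (l - 8)/(l - 6)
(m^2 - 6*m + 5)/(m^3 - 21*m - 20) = (m - 1)/(m^2 + 5*m + 4)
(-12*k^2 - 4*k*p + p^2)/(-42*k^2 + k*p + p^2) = (2*k + p)/(7*k + p)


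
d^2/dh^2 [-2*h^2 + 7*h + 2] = -4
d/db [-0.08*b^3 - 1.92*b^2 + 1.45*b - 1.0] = -0.24*b^2 - 3.84*b + 1.45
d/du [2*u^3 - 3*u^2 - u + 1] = 6*u^2 - 6*u - 1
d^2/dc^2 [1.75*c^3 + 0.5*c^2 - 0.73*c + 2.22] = 10.5*c + 1.0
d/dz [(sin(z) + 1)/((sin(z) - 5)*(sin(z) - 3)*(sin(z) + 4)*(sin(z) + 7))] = (-3*sin(z)^4 - 10*sin(z)^3 + 36*sin(z)^2 + 90*sin(z) + 479)*cos(z)/((sin(z) - 5)^2*(sin(z) - 3)^2*(sin(z) + 4)^2*(sin(z) + 7)^2)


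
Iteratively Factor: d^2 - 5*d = (d)*(d - 5)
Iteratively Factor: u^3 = (u)*(u^2) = u^2*(u)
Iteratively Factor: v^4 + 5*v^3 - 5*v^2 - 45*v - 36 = (v + 4)*(v^3 + v^2 - 9*v - 9) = (v + 1)*(v + 4)*(v^2 - 9) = (v - 3)*(v + 1)*(v + 4)*(v + 3)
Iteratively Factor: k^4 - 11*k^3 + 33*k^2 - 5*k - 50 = (k - 2)*(k^3 - 9*k^2 + 15*k + 25) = (k - 2)*(k + 1)*(k^2 - 10*k + 25) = (k - 5)*(k - 2)*(k + 1)*(k - 5)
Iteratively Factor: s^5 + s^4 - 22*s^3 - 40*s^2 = (s + 2)*(s^4 - s^3 - 20*s^2) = s*(s + 2)*(s^3 - s^2 - 20*s) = s*(s - 5)*(s + 2)*(s^2 + 4*s) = s^2*(s - 5)*(s + 2)*(s + 4)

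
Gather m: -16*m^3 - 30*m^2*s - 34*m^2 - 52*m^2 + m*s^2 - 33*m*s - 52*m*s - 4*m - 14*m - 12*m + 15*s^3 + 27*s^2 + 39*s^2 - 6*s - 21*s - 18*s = -16*m^3 + m^2*(-30*s - 86) + m*(s^2 - 85*s - 30) + 15*s^3 + 66*s^2 - 45*s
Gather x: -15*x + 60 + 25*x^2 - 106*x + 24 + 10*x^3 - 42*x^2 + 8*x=10*x^3 - 17*x^2 - 113*x + 84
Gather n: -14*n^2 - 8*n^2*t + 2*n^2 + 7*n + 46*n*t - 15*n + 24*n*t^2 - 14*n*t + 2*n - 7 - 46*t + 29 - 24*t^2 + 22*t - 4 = n^2*(-8*t - 12) + n*(24*t^2 + 32*t - 6) - 24*t^2 - 24*t + 18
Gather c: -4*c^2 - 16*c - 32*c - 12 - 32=-4*c^2 - 48*c - 44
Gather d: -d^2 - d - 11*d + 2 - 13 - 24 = -d^2 - 12*d - 35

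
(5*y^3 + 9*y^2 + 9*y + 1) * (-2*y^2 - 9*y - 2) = -10*y^5 - 63*y^4 - 109*y^3 - 101*y^2 - 27*y - 2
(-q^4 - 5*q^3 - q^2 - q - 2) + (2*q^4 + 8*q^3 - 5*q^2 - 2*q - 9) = q^4 + 3*q^3 - 6*q^2 - 3*q - 11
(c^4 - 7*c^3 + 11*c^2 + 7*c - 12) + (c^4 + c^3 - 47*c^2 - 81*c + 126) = 2*c^4 - 6*c^3 - 36*c^2 - 74*c + 114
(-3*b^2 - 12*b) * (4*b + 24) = -12*b^3 - 120*b^2 - 288*b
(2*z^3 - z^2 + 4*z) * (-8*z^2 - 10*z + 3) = -16*z^5 - 12*z^4 - 16*z^3 - 43*z^2 + 12*z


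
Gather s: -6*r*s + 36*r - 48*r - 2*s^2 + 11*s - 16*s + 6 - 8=-12*r - 2*s^2 + s*(-6*r - 5) - 2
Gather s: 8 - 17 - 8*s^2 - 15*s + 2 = -8*s^2 - 15*s - 7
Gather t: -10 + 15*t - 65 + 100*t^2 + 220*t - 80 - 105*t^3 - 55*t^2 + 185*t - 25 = -105*t^3 + 45*t^2 + 420*t - 180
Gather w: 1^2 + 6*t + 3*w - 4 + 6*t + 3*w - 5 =12*t + 6*w - 8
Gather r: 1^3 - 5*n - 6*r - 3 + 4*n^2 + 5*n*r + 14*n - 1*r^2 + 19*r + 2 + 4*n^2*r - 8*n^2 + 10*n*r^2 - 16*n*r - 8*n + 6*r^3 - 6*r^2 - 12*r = -4*n^2 + n + 6*r^3 + r^2*(10*n - 7) + r*(4*n^2 - 11*n + 1)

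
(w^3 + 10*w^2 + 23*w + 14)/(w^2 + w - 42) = (w^2 + 3*w + 2)/(w - 6)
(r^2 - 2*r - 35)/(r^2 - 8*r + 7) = (r + 5)/(r - 1)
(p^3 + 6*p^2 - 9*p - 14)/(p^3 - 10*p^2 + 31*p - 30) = (p^2 + 8*p + 7)/(p^2 - 8*p + 15)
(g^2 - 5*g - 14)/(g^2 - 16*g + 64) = (g^2 - 5*g - 14)/(g^2 - 16*g + 64)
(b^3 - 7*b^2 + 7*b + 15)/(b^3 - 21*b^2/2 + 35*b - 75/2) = 2*(b + 1)/(2*b - 5)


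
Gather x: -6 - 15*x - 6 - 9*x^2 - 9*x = -9*x^2 - 24*x - 12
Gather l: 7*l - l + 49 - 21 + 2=6*l + 30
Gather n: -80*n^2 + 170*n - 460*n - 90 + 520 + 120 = -80*n^2 - 290*n + 550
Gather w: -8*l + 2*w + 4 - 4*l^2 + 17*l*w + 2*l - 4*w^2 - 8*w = -4*l^2 - 6*l - 4*w^2 + w*(17*l - 6) + 4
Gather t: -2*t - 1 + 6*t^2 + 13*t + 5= 6*t^2 + 11*t + 4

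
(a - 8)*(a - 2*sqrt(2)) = a^2 - 8*a - 2*sqrt(2)*a + 16*sqrt(2)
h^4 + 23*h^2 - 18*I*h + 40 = (h - 4*I)*(h - 2*I)*(h + I)*(h + 5*I)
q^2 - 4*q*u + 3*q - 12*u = (q + 3)*(q - 4*u)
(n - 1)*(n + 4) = n^2 + 3*n - 4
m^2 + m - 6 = (m - 2)*(m + 3)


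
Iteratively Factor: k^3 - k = (k - 1)*(k^2 + k) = (k - 1)*(k + 1)*(k)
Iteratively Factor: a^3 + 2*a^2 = (a)*(a^2 + 2*a) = a^2*(a + 2)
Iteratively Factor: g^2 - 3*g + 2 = (g - 1)*(g - 2)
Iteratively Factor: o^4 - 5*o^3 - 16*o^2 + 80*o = (o - 5)*(o^3 - 16*o) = (o - 5)*(o - 4)*(o^2 + 4*o) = o*(o - 5)*(o - 4)*(o + 4)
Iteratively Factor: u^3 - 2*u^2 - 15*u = (u + 3)*(u^2 - 5*u) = u*(u + 3)*(u - 5)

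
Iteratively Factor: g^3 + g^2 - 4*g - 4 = (g + 2)*(g^2 - g - 2) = (g - 2)*(g + 2)*(g + 1)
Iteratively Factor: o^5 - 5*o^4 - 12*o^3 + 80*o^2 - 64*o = (o - 1)*(o^4 - 4*o^3 - 16*o^2 + 64*o) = (o - 1)*(o + 4)*(o^3 - 8*o^2 + 16*o) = (o - 4)*(o - 1)*(o + 4)*(o^2 - 4*o) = (o - 4)^2*(o - 1)*(o + 4)*(o)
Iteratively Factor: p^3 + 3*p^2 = (p)*(p^2 + 3*p) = p*(p + 3)*(p)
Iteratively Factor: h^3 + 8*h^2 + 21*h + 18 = (h + 2)*(h^2 + 6*h + 9) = (h + 2)*(h + 3)*(h + 3)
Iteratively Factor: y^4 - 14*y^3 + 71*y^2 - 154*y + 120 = (y - 3)*(y^3 - 11*y^2 + 38*y - 40) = (y - 5)*(y - 3)*(y^2 - 6*y + 8) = (y - 5)*(y - 4)*(y - 3)*(y - 2)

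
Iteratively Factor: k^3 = (k)*(k^2) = k^2*(k)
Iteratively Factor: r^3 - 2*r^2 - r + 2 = (r - 2)*(r^2 - 1) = (r - 2)*(r + 1)*(r - 1)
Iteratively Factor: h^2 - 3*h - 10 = (h - 5)*(h + 2)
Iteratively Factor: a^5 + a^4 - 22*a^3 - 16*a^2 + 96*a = (a)*(a^4 + a^3 - 22*a^2 - 16*a + 96) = a*(a - 2)*(a^3 + 3*a^2 - 16*a - 48) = a*(a - 2)*(a + 3)*(a^2 - 16) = a*(a - 4)*(a - 2)*(a + 3)*(a + 4)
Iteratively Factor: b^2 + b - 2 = (b - 1)*(b + 2)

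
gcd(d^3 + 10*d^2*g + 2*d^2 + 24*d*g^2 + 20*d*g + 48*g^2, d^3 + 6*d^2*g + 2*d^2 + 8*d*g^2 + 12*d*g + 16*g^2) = d^2 + 4*d*g + 2*d + 8*g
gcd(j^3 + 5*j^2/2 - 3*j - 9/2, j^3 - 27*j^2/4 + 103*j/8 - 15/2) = j - 3/2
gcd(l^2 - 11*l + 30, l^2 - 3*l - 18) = l - 6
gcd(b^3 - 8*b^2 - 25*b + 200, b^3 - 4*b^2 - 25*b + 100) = b^2 - 25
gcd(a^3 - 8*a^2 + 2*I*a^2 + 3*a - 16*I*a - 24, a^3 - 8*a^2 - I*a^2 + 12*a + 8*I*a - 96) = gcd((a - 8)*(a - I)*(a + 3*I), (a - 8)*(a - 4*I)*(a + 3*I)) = a^2 + a*(-8 + 3*I) - 24*I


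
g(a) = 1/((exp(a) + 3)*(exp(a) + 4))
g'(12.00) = 0.00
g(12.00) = 0.00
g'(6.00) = 0.00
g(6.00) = 0.00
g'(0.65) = -0.02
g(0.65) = 0.03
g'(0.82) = -0.02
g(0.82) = 0.03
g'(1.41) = -0.02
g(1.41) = 0.02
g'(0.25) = -0.02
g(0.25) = 0.04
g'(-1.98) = -0.01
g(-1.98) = 0.08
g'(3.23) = -0.00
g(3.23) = 0.00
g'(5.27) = -0.00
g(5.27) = 0.00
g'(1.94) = -0.01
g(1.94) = 0.01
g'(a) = -exp(a)/((exp(a) + 3)*(exp(a) + 4)^2) - exp(a)/((exp(a) + 3)^2*(exp(a) + 4)) = (-2*exp(a) - 7)*exp(a)/(exp(4*a) + 14*exp(3*a) + 73*exp(2*a) + 168*exp(a) + 144)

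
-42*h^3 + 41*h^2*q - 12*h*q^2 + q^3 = (-7*h + q)*(-3*h + q)*(-2*h + q)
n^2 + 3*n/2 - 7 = (n - 2)*(n + 7/2)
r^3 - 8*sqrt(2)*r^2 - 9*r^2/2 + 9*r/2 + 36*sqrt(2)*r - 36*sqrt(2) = (r - 3)*(r - 3/2)*(r - 8*sqrt(2))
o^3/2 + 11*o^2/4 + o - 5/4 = (o/2 + 1/2)*(o - 1/2)*(o + 5)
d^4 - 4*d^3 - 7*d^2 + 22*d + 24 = (d - 4)*(d - 3)*(d + 1)*(d + 2)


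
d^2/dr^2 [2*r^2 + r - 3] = 4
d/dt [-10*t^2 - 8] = -20*t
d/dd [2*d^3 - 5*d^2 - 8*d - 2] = 6*d^2 - 10*d - 8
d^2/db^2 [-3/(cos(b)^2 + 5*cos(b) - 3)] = 3*(4*sin(b)^4 - 15*sin(b)^2*cos(b) - 39*sin(b)^2 - 21)/(cos(b)^2 + 5*cos(b) - 3)^3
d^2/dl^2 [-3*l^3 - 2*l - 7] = -18*l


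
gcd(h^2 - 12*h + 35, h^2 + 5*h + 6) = 1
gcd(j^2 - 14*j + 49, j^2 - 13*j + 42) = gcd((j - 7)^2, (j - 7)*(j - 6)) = j - 7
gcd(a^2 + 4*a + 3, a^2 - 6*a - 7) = a + 1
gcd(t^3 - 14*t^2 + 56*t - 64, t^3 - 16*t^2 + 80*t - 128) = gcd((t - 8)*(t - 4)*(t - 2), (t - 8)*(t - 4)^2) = t^2 - 12*t + 32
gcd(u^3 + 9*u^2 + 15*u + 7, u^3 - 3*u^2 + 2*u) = 1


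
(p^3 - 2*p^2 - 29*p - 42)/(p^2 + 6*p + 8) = (p^2 - 4*p - 21)/(p + 4)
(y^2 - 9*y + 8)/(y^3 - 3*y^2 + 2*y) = (y - 8)/(y*(y - 2))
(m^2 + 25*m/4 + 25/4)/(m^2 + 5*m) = (m + 5/4)/m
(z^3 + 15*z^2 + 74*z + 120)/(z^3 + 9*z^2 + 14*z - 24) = (z + 5)/(z - 1)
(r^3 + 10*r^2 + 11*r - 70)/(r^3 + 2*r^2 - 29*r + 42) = (r + 5)/(r - 3)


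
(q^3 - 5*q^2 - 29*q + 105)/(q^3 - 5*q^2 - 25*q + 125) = (q^2 - 10*q + 21)/(q^2 - 10*q + 25)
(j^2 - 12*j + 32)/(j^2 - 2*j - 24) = (-j^2 + 12*j - 32)/(-j^2 + 2*j + 24)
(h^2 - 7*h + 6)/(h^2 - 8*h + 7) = (h - 6)/(h - 7)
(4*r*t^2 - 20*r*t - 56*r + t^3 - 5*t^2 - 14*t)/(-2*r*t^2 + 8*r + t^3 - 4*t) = (-4*r*t + 28*r - t^2 + 7*t)/(2*r*t - 4*r - t^2 + 2*t)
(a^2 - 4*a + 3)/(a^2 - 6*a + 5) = (a - 3)/(a - 5)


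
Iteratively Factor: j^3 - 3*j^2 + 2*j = (j - 2)*(j^2 - j) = (j - 2)*(j - 1)*(j)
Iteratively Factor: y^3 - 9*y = (y)*(y^2 - 9) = y*(y - 3)*(y + 3)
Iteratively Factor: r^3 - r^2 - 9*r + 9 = (r - 3)*(r^2 + 2*r - 3) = (r - 3)*(r + 3)*(r - 1)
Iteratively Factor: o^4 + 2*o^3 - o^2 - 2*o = (o + 1)*(o^3 + o^2 - 2*o) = o*(o + 1)*(o^2 + o - 2) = o*(o - 1)*(o + 1)*(o + 2)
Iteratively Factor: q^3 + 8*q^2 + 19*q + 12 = (q + 4)*(q^2 + 4*q + 3) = (q + 1)*(q + 4)*(q + 3)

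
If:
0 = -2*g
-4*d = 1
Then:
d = -1/4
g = 0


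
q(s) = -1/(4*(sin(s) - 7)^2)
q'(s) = cos(s)/(2*(sin(s) - 7)^3)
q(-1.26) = -0.00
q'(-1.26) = -0.00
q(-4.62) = -0.01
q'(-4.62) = 0.00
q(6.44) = -0.01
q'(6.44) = -0.00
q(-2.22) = -0.00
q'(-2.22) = 0.00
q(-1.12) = -0.00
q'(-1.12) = -0.00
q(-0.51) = -0.00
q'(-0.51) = -0.00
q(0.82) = -0.01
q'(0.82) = -0.00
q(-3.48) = -0.01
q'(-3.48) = 0.00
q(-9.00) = 0.00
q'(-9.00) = 0.00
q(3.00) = -0.00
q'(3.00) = 0.00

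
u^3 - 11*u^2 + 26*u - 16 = (u - 8)*(u - 2)*(u - 1)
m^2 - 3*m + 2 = (m - 2)*(m - 1)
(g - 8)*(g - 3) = g^2 - 11*g + 24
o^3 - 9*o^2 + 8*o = o*(o - 8)*(o - 1)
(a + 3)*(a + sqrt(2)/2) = a^2 + sqrt(2)*a/2 + 3*a + 3*sqrt(2)/2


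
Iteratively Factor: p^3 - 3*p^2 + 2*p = (p - 2)*(p^2 - p) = (p - 2)*(p - 1)*(p)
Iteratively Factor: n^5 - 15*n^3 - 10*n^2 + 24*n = (n)*(n^4 - 15*n^2 - 10*n + 24) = n*(n + 3)*(n^3 - 3*n^2 - 6*n + 8) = n*(n - 1)*(n + 3)*(n^2 - 2*n - 8) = n*(n - 1)*(n + 2)*(n + 3)*(n - 4)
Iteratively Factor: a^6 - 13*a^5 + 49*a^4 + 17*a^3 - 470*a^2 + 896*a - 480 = (a + 3)*(a^5 - 16*a^4 + 97*a^3 - 274*a^2 + 352*a - 160) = (a - 4)*(a + 3)*(a^4 - 12*a^3 + 49*a^2 - 78*a + 40) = (a - 5)*(a - 4)*(a + 3)*(a^3 - 7*a^2 + 14*a - 8) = (a - 5)*(a - 4)^2*(a + 3)*(a^2 - 3*a + 2) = (a - 5)*(a - 4)^2*(a - 2)*(a + 3)*(a - 1)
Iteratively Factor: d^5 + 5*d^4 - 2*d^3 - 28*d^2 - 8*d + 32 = (d - 2)*(d^4 + 7*d^3 + 12*d^2 - 4*d - 16) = (d - 2)*(d + 2)*(d^3 + 5*d^2 + 2*d - 8) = (d - 2)*(d + 2)*(d + 4)*(d^2 + d - 2) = (d - 2)*(d + 2)^2*(d + 4)*(d - 1)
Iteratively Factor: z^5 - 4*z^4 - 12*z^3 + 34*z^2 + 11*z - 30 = (z + 1)*(z^4 - 5*z^3 - 7*z^2 + 41*z - 30) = (z - 5)*(z + 1)*(z^3 - 7*z + 6) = (z - 5)*(z + 1)*(z + 3)*(z^2 - 3*z + 2) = (z - 5)*(z - 1)*(z + 1)*(z + 3)*(z - 2)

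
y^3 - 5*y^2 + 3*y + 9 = (y - 3)^2*(y + 1)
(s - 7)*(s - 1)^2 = s^3 - 9*s^2 + 15*s - 7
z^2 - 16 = (z - 4)*(z + 4)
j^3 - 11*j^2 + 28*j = j*(j - 7)*(j - 4)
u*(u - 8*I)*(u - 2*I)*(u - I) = u^4 - 11*I*u^3 - 26*u^2 + 16*I*u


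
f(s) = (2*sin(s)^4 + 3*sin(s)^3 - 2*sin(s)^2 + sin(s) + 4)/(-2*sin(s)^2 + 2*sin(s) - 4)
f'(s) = (4*sin(s)*cos(s) - 2*cos(s))*(2*sin(s)^4 + 3*sin(s)^3 - 2*sin(s)^2 + sin(s) + 4)/(-2*sin(s)^2 + 2*sin(s) - 4)^2 + (8*sin(s)^3*cos(s) + 9*sin(s)^2*cos(s) - 4*sin(s)*cos(s) + cos(s))/(-2*sin(s)^2 + 2*sin(s) - 4) = (-4*sin(s)^5 + 3*sin(s)^4 - 10*sin(s)^3 - 19*sin(s)^2 + 16*sin(s) - 6)*cos(s)/(2*(sin(s)^2 - sin(s) + 2)^2)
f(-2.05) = -0.09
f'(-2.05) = 0.41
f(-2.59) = -0.47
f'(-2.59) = 0.97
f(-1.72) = -0.01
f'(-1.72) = 0.11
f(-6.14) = -1.09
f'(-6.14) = -0.58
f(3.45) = -0.72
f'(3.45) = 1.02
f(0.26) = -1.16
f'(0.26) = -0.49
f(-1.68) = -0.00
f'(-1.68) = 0.08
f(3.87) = -0.31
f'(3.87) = 0.81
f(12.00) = -0.46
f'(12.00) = -0.96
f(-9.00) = -0.60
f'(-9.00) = 1.02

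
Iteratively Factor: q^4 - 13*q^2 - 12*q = (q - 4)*(q^3 + 4*q^2 + 3*q) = (q - 4)*(q + 3)*(q^2 + q) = (q - 4)*(q + 1)*(q + 3)*(q)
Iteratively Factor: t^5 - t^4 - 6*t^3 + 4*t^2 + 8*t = (t + 2)*(t^4 - 3*t^3 + 4*t) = (t + 1)*(t + 2)*(t^3 - 4*t^2 + 4*t) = (t - 2)*(t + 1)*(t + 2)*(t^2 - 2*t) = (t - 2)^2*(t + 1)*(t + 2)*(t)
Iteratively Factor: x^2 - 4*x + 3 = (x - 3)*(x - 1)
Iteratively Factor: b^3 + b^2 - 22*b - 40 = (b + 2)*(b^2 - b - 20) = (b - 5)*(b + 2)*(b + 4)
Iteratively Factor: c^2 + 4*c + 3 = (c + 1)*(c + 3)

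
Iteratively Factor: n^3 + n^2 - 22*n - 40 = (n - 5)*(n^2 + 6*n + 8) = (n - 5)*(n + 2)*(n + 4)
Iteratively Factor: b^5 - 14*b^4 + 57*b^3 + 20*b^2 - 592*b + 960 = (b + 3)*(b^4 - 17*b^3 + 108*b^2 - 304*b + 320) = (b - 4)*(b + 3)*(b^3 - 13*b^2 + 56*b - 80) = (b - 4)^2*(b + 3)*(b^2 - 9*b + 20) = (b - 5)*(b - 4)^2*(b + 3)*(b - 4)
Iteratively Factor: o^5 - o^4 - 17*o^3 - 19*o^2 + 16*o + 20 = (o + 1)*(o^4 - 2*o^3 - 15*o^2 - 4*o + 20) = (o - 1)*(o + 1)*(o^3 - o^2 - 16*o - 20) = (o - 1)*(o + 1)*(o + 2)*(o^2 - 3*o - 10) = (o - 5)*(o - 1)*(o + 1)*(o + 2)*(o + 2)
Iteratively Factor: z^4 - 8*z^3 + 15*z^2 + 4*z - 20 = (z - 2)*(z^3 - 6*z^2 + 3*z + 10) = (z - 2)*(z + 1)*(z^2 - 7*z + 10) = (z - 2)^2*(z + 1)*(z - 5)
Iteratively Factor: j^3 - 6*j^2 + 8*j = (j - 2)*(j^2 - 4*j) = j*(j - 2)*(j - 4)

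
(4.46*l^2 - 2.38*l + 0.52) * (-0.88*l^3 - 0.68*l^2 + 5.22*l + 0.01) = -3.9248*l^5 - 0.938400000000001*l^4 + 24.442*l^3 - 12.7326*l^2 + 2.6906*l + 0.0052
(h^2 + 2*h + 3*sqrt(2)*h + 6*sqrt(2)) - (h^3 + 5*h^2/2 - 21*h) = -h^3 - 3*h^2/2 + 3*sqrt(2)*h + 23*h + 6*sqrt(2)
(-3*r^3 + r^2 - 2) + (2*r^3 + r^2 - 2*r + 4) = -r^3 + 2*r^2 - 2*r + 2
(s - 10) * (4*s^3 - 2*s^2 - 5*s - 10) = 4*s^4 - 42*s^3 + 15*s^2 + 40*s + 100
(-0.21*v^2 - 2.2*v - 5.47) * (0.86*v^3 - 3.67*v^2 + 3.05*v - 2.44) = -0.1806*v^5 - 1.1213*v^4 + 2.7293*v^3 + 13.8773*v^2 - 11.3155*v + 13.3468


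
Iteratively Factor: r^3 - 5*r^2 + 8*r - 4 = (r - 2)*(r^2 - 3*r + 2) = (r - 2)*(r - 1)*(r - 2)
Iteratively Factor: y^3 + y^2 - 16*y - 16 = (y + 4)*(y^2 - 3*y - 4) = (y + 1)*(y + 4)*(y - 4)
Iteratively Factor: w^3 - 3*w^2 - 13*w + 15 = (w - 5)*(w^2 + 2*w - 3) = (w - 5)*(w + 3)*(w - 1)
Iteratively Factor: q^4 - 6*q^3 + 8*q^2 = (q - 4)*(q^3 - 2*q^2) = q*(q - 4)*(q^2 - 2*q) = q*(q - 4)*(q - 2)*(q)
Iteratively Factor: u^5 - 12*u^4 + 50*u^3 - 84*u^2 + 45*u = (u - 1)*(u^4 - 11*u^3 + 39*u^2 - 45*u) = (u - 3)*(u - 1)*(u^3 - 8*u^2 + 15*u) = u*(u - 3)*(u - 1)*(u^2 - 8*u + 15) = u*(u - 3)^2*(u - 1)*(u - 5)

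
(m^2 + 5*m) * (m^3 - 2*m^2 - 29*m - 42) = m^5 + 3*m^4 - 39*m^3 - 187*m^2 - 210*m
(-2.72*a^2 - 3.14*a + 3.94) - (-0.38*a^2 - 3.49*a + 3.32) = -2.34*a^2 + 0.35*a + 0.62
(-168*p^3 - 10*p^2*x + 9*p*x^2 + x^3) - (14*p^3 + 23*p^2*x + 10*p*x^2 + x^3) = -182*p^3 - 33*p^2*x - p*x^2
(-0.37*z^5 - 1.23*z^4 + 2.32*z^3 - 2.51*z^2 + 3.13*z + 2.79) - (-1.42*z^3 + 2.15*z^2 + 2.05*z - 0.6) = -0.37*z^5 - 1.23*z^4 + 3.74*z^3 - 4.66*z^2 + 1.08*z + 3.39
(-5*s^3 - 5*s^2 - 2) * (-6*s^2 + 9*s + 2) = 30*s^5 - 15*s^4 - 55*s^3 + 2*s^2 - 18*s - 4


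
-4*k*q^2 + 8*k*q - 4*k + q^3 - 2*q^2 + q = (-4*k + q)*(q - 1)^2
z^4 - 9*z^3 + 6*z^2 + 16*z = z*(z - 8)*(z - 2)*(z + 1)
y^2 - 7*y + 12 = (y - 4)*(y - 3)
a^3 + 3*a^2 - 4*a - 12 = (a - 2)*(a + 2)*(a + 3)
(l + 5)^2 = l^2 + 10*l + 25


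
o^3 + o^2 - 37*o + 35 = (o - 5)*(o - 1)*(o + 7)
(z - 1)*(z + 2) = z^2 + z - 2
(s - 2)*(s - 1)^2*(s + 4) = s^4 - 11*s^2 + 18*s - 8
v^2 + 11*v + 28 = (v + 4)*(v + 7)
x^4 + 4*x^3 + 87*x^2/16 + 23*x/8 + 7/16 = (x + 1/4)*(x + 1)^2*(x + 7/4)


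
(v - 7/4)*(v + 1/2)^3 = v^4 - v^3/4 - 15*v^2/8 - 19*v/16 - 7/32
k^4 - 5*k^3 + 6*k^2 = k^2*(k - 3)*(k - 2)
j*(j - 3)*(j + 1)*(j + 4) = j^4 + 2*j^3 - 11*j^2 - 12*j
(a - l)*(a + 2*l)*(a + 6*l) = a^3 + 7*a^2*l + 4*a*l^2 - 12*l^3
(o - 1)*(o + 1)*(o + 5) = o^3 + 5*o^2 - o - 5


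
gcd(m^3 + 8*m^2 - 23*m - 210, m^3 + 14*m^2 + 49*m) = m + 7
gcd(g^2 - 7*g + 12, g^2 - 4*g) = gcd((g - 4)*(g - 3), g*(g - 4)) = g - 4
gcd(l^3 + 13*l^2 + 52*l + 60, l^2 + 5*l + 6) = l + 2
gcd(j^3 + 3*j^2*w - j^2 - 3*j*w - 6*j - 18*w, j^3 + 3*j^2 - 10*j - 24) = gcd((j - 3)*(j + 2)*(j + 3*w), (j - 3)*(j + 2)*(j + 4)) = j^2 - j - 6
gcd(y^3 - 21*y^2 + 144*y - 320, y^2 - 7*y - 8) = y - 8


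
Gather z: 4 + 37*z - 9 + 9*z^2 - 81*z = 9*z^2 - 44*z - 5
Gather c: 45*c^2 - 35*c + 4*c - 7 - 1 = 45*c^2 - 31*c - 8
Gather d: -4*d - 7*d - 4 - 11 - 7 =-11*d - 22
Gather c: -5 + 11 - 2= 4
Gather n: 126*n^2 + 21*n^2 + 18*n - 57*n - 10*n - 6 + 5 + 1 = 147*n^2 - 49*n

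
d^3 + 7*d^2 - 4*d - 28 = (d - 2)*(d + 2)*(d + 7)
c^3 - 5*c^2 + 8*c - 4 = (c - 2)^2*(c - 1)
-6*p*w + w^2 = w*(-6*p + w)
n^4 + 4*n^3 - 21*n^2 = n^2*(n - 3)*(n + 7)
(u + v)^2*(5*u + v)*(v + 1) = 5*u^3*v + 5*u^3 + 11*u^2*v^2 + 11*u^2*v + 7*u*v^3 + 7*u*v^2 + v^4 + v^3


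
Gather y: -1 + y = y - 1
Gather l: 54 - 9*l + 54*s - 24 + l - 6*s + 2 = -8*l + 48*s + 32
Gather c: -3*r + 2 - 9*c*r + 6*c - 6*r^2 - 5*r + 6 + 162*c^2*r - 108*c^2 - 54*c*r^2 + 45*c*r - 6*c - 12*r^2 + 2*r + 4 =c^2*(162*r - 108) + c*(-54*r^2 + 36*r) - 18*r^2 - 6*r + 12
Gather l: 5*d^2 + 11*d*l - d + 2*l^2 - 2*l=5*d^2 - d + 2*l^2 + l*(11*d - 2)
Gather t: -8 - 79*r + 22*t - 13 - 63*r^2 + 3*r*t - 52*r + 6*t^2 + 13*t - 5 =-63*r^2 - 131*r + 6*t^2 + t*(3*r + 35) - 26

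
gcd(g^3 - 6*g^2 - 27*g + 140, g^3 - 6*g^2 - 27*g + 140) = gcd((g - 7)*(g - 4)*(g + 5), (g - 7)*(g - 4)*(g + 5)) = g^3 - 6*g^2 - 27*g + 140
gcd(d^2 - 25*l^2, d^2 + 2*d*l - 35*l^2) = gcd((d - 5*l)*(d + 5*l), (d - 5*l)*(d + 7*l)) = d - 5*l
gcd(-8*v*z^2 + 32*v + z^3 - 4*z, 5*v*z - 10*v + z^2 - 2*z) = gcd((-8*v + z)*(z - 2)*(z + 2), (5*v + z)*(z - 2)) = z - 2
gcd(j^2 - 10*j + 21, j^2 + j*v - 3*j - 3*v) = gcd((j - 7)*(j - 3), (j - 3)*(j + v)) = j - 3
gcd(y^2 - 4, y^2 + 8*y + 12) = y + 2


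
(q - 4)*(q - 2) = q^2 - 6*q + 8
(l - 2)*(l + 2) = l^2 - 4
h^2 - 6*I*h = h*(h - 6*I)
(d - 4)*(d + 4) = d^2 - 16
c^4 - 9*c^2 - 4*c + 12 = (c - 3)*(c - 1)*(c + 2)^2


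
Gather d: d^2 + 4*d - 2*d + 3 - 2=d^2 + 2*d + 1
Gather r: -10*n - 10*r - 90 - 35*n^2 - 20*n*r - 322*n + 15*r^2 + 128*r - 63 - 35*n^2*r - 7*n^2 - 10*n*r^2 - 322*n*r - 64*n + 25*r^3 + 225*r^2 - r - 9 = -42*n^2 - 396*n + 25*r^3 + r^2*(240 - 10*n) + r*(-35*n^2 - 342*n + 117) - 162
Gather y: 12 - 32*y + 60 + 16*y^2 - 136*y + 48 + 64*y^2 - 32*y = 80*y^2 - 200*y + 120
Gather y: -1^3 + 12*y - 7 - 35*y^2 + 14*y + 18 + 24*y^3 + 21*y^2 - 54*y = 24*y^3 - 14*y^2 - 28*y + 10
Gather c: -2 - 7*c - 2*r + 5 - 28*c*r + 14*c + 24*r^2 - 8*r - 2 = c*(7 - 28*r) + 24*r^2 - 10*r + 1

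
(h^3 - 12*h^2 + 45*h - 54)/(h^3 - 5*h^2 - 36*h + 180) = (h^2 - 6*h + 9)/(h^2 + h - 30)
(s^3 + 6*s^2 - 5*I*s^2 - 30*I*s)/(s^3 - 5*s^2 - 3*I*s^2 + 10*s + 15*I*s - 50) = s*(s + 6)/(s^2 + s*(-5 + 2*I) - 10*I)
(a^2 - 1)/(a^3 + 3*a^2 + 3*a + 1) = (a - 1)/(a^2 + 2*a + 1)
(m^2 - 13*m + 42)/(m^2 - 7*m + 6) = (m - 7)/(m - 1)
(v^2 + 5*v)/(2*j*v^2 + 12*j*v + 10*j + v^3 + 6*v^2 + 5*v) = v/(2*j*v + 2*j + v^2 + v)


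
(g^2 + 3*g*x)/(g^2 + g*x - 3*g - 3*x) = g*(g + 3*x)/(g^2 + g*x - 3*g - 3*x)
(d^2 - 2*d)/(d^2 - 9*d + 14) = d/(d - 7)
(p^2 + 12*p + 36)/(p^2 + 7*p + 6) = (p + 6)/(p + 1)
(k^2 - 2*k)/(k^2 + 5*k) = (k - 2)/(k + 5)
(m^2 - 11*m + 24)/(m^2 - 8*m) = (m - 3)/m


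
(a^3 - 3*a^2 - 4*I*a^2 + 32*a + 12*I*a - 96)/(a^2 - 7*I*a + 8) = (a^2 + a*(-3 + 4*I) - 12*I)/(a + I)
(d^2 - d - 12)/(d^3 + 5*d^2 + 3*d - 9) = (d - 4)/(d^2 + 2*d - 3)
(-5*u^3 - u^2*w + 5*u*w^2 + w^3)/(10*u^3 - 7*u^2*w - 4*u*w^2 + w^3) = (-5*u^2 - 6*u*w - w^2)/(10*u^2 + 3*u*w - w^2)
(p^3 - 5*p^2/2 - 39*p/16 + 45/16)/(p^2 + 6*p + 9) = (16*p^3 - 40*p^2 - 39*p + 45)/(16*(p^2 + 6*p + 9))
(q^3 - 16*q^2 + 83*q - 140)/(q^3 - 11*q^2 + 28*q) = (q - 5)/q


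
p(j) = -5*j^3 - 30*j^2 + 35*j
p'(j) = -15*j^2 - 60*j + 35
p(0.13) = 4.03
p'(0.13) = 26.95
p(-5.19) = -290.74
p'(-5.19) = -57.64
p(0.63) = 8.89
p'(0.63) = -8.75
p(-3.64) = -283.75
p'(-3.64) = 54.66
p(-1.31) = -86.09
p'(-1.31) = 87.86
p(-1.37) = -91.40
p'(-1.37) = 89.05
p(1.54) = -35.51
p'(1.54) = -92.97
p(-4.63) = -308.89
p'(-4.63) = -8.75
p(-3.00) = -240.00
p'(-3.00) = 80.00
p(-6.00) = -210.00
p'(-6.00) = -145.00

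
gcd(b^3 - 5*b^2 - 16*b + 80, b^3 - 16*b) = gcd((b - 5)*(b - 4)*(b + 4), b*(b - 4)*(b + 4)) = b^2 - 16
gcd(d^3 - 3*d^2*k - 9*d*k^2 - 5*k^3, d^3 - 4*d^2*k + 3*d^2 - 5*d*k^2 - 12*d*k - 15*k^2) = d^2 - 4*d*k - 5*k^2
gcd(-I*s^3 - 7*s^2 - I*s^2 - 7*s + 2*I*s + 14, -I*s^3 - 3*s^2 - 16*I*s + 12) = 1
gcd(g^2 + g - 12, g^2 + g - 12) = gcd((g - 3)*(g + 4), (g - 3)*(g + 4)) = g^2 + g - 12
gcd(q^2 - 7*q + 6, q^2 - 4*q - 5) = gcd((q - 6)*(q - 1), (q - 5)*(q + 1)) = 1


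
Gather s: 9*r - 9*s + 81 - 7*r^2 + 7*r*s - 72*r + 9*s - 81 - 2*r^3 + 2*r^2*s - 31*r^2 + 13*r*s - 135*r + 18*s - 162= -2*r^3 - 38*r^2 - 198*r + s*(2*r^2 + 20*r + 18) - 162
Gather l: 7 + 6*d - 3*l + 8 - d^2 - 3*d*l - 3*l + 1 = -d^2 + 6*d + l*(-3*d - 6) + 16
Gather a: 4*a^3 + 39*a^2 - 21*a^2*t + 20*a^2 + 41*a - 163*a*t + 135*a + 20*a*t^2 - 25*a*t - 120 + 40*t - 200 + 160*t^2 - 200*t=4*a^3 + a^2*(59 - 21*t) + a*(20*t^2 - 188*t + 176) + 160*t^2 - 160*t - 320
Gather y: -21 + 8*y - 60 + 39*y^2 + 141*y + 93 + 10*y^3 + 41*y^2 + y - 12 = 10*y^3 + 80*y^2 + 150*y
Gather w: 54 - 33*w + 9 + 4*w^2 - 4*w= 4*w^2 - 37*w + 63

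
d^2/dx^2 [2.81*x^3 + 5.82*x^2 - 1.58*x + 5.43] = 16.86*x + 11.64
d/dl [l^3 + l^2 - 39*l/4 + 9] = 3*l^2 + 2*l - 39/4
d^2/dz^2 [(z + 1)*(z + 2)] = 2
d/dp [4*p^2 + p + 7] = 8*p + 1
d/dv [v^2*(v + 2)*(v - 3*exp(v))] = v*(-3*v^2*exp(v) + 4*v^2 - 15*v*exp(v) + 6*v - 12*exp(v))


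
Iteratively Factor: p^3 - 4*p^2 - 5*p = (p + 1)*(p^2 - 5*p) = p*(p + 1)*(p - 5)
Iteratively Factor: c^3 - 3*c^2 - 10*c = (c + 2)*(c^2 - 5*c) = (c - 5)*(c + 2)*(c)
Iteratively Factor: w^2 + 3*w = (w + 3)*(w)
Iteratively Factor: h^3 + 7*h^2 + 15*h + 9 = (h + 3)*(h^2 + 4*h + 3) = (h + 1)*(h + 3)*(h + 3)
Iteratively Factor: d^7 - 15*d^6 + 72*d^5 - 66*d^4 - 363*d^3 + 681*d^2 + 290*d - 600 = (d + 1)*(d^6 - 16*d^5 + 88*d^4 - 154*d^3 - 209*d^2 + 890*d - 600) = (d + 1)*(d + 2)*(d^5 - 18*d^4 + 124*d^3 - 402*d^2 + 595*d - 300) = (d - 5)*(d + 1)*(d + 2)*(d^4 - 13*d^3 + 59*d^2 - 107*d + 60) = (d - 5)*(d - 4)*(d + 1)*(d + 2)*(d^3 - 9*d^2 + 23*d - 15) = (d - 5)*(d - 4)*(d - 3)*(d + 1)*(d + 2)*(d^2 - 6*d + 5) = (d - 5)*(d - 4)*(d - 3)*(d - 1)*(d + 1)*(d + 2)*(d - 5)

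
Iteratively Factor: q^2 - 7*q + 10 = (q - 2)*(q - 5)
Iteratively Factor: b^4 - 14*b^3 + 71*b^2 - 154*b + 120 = (b - 4)*(b^3 - 10*b^2 + 31*b - 30) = (b - 4)*(b - 3)*(b^2 - 7*b + 10) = (b - 4)*(b - 3)*(b - 2)*(b - 5)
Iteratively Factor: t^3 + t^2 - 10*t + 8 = (t - 1)*(t^2 + 2*t - 8) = (t - 1)*(t + 4)*(t - 2)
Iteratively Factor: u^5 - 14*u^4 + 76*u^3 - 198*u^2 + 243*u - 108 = (u - 4)*(u^4 - 10*u^3 + 36*u^2 - 54*u + 27) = (u - 4)*(u - 1)*(u^3 - 9*u^2 + 27*u - 27) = (u - 4)*(u - 3)*(u - 1)*(u^2 - 6*u + 9) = (u - 4)*(u - 3)^2*(u - 1)*(u - 3)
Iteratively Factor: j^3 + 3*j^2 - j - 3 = (j - 1)*(j^2 + 4*j + 3) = (j - 1)*(j + 1)*(j + 3)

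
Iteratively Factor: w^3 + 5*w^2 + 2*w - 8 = (w + 2)*(w^2 + 3*w - 4) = (w + 2)*(w + 4)*(w - 1)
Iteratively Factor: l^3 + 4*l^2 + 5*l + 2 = (l + 2)*(l^2 + 2*l + 1) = (l + 1)*(l + 2)*(l + 1)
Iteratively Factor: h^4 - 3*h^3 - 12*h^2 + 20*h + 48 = (h + 2)*(h^3 - 5*h^2 - 2*h + 24) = (h - 3)*(h + 2)*(h^2 - 2*h - 8) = (h - 3)*(h + 2)^2*(h - 4)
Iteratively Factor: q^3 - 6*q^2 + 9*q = (q)*(q^2 - 6*q + 9) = q*(q - 3)*(q - 3)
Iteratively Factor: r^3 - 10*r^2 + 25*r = (r - 5)*(r^2 - 5*r) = r*(r - 5)*(r - 5)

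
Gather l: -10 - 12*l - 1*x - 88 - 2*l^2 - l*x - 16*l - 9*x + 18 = -2*l^2 + l*(-x - 28) - 10*x - 80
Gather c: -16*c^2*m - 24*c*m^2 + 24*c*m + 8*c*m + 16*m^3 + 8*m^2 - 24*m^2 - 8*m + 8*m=-16*c^2*m + c*(-24*m^2 + 32*m) + 16*m^3 - 16*m^2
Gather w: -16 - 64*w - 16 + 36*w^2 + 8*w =36*w^2 - 56*w - 32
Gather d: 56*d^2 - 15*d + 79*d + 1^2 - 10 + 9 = 56*d^2 + 64*d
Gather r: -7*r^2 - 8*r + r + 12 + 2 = -7*r^2 - 7*r + 14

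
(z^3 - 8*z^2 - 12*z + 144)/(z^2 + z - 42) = (z^2 - 2*z - 24)/(z + 7)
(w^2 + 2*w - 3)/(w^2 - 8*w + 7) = (w + 3)/(w - 7)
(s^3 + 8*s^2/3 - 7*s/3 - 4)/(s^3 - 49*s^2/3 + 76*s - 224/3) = (s^2 + 4*s + 3)/(s^2 - 15*s + 56)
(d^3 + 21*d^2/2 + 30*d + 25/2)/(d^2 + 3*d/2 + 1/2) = (d^2 + 10*d + 25)/(d + 1)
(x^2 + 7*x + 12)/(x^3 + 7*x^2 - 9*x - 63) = (x + 4)/(x^2 + 4*x - 21)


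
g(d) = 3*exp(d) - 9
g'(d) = 3*exp(d)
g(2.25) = 19.46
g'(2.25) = 28.46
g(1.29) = 1.90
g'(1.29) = 10.90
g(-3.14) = -8.87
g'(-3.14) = 0.13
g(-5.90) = -8.99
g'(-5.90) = 0.01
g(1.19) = 0.86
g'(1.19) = 9.86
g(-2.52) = -8.76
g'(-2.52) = 0.24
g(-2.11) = -8.64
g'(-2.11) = 0.36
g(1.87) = 10.46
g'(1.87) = 19.46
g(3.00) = 51.26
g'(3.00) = 60.26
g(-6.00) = -8.99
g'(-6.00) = 0.01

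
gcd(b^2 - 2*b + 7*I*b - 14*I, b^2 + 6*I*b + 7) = b + 7*I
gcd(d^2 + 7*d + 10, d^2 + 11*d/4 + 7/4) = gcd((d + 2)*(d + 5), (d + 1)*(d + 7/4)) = 1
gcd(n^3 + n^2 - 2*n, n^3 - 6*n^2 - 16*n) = n^2 + 2*n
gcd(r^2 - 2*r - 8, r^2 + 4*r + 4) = r + 2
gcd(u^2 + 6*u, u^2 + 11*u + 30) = u + 6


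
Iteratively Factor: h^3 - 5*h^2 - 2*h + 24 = (h + 2)*(h^2 - 7*h + 12) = (h - 4)*(h + 2)*(h - 3)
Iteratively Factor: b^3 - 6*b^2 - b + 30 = (b - 3)*(b^2 - 3*b - 10) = (b - 3)*(b + 2)*(b - 5)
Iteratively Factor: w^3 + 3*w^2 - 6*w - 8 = (w - 2)*(w^2 + 5*w + 4) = (w - 2)*(w + 4)*(w + 1)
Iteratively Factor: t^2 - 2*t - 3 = (t + 1)*(t - 3)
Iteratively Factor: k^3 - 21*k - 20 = (k + 1)*(k^2 - k - 20) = (k + 1)*(k + 4)*(k - 5)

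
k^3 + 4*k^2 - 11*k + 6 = (k - 1)^2*(k + 6)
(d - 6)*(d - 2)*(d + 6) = d^3 - 2*d^2 - 36*d + 72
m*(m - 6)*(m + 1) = m^3 - 5*m^2 - 6*m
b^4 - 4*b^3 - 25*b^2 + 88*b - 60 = (b - 6)*(b - 2)*(b - 1)*(b + 5)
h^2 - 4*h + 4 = (h - 2)^2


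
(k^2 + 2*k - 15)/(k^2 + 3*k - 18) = (k + 5)/(k + 6)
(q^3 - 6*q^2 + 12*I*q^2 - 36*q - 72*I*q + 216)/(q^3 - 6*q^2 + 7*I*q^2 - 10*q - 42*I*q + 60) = (q^2 + 12*I*q - 36)/(q^2 + 7*I*q - 10)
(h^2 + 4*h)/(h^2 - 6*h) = (h + 4)/(h - 6)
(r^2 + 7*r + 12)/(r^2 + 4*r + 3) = (r + 4)/(r + 1)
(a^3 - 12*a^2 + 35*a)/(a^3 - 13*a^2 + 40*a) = (a - 7)/(a - 8)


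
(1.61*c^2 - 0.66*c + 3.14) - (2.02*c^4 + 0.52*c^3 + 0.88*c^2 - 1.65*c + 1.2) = -2.02*c^4 - 0.52*c^3 + 0.73*c^2 + 0.99*c + 1.94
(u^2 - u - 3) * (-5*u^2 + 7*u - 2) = -5*u^4 + 12*u^3 + 6*u^2 - 19*u + 6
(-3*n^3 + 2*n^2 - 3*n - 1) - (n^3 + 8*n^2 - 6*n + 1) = -4*n^3 - 6*n^2 + 3*n - 2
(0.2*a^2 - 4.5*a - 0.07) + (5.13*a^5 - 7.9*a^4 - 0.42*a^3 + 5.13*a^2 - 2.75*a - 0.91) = 5.13*a^5 - 7.9*a^4 - 0.42*a^3 + 5.33*a^2 - 7.25*a - 0.98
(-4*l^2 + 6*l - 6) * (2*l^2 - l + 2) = -8*l^4 + 16*l^3 - 26*l^2 + 18*l - 12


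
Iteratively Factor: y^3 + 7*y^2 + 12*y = (y + 3)*(y^2 + 4*y) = y*(y + 3)*(y + 4)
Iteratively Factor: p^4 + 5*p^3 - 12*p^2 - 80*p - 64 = (p + 1)*(p^3 + 4*p^2 - 16*p - 64) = (p + 1)*(p + 4)*(p^2 - 16) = (p + 1)*(p + 4)^2*(p - 4)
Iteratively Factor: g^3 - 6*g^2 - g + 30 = (g + 2)*(g^2 - 8*g + 15) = (g - 5)*(g + 2)*(g - 3)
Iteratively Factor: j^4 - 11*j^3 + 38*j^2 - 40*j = (j - 4)*(j^3 - 7*j^2 + 10*j) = (j - 4)*(j - 2)*(j^2 - 5*j) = (j - 5)*(j - 4)*(j - 2)*(j)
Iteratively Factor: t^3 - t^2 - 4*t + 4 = (t - 1)*(t^2 - 4) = (t - 2)*(t - 1)*(t + 2)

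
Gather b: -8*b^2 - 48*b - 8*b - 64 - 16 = -8*b^2 - 56*b - 80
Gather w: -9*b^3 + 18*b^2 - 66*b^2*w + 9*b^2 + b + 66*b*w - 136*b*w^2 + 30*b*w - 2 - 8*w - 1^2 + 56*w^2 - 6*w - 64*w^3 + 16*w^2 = -9*b^3 + 27*b^2 + b - 64*w^3 + w^2*(72 - 136*b) + w*(-66*b^2 + 96*b - 14) - 3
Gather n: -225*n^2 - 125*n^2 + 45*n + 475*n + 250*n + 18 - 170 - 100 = -350*n^2 + 770*n - 252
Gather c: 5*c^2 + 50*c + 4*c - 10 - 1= 5*c^2 + 54*c - 11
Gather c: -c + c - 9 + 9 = 0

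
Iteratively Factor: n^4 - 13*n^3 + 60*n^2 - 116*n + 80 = (n - 5)*(n^3 - 8*n^2 + 20*n - 16) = (n - 5)*(n - 4)*(n^2 - 4*n + 4) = (n - 5)*(n - 4)*(n - 2)*(n - 2)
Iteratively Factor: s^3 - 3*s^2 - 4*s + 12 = (s + 2)*(s^2 - 5*s + 6) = (s - 2)*(s + 2)*(s - 3)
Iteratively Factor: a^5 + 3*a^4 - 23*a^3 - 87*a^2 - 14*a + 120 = (a - 1)*(a^4 + 4*a^3 - 19*a^2 - 106*a - 120) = (a - 1)*(a + 2)*(a^3 + 2*a^2 - 23*a - 60) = (a - 1)*(a + 2)*(a + 3)*(a^2 - a - 20) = (a - 5)*(a - 1)*(a + 2)*(a + 3)*(a + 4)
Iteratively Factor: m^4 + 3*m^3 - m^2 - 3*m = (m - 1)*(m^3 + 4*m^2 + 3*m) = (m - 1)*(m + 1)*(m^2 + 3*m) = m*(m - 1)*(m + 1)*(m + 3)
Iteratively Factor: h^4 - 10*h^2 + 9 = (h + 1)*(h^3 - h^2 - 9*h + 9) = (h - 1)*(h + 1)*(h^2 - 9) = (h - 1)*(h + 1)*(h + 3)*(h - 3)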